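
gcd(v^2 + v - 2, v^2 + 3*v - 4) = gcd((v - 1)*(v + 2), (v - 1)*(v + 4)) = v - 1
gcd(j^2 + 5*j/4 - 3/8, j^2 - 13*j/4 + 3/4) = j - 1/4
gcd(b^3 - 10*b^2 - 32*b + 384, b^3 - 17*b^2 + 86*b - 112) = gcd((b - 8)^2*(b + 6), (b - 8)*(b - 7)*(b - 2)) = b - 8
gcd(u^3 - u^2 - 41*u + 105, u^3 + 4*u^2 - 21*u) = u^2 + 4*u - 21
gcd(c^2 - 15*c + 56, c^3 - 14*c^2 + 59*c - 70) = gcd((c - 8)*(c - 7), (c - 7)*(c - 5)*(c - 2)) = c - 7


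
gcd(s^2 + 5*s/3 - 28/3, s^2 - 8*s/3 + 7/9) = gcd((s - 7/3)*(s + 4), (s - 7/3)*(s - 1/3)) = s - 7/3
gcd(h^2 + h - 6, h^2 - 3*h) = 1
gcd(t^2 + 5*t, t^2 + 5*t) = t^2 + 5*t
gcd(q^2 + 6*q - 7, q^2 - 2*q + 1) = q - 1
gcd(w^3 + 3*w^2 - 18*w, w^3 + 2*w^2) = w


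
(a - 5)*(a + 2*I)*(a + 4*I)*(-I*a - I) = -I*a^4 + 6*a^3 + 4*I*a^3 - 24*a^2 + 13*I*a^2 - 30*a - 32*I*a - 40*I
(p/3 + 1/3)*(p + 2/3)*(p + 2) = p^3/3 + 11*p^2/9 + 4*p/3 + 4/9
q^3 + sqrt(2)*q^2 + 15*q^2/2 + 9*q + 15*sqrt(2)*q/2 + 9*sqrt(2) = (q + 3/2)*(q + 6)*(q + sqrt(2))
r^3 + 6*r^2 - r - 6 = (r - 1)*(r + 1)*(r + 6)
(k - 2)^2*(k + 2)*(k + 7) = k^4 + 5*k^3 - 18*k^2 - 20*k + 56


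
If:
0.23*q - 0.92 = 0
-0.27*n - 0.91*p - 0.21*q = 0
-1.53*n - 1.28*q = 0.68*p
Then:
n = -3.38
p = 0.08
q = 4.00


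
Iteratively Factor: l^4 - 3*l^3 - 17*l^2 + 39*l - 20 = (l - 5)*(l^3 + 2*l^2 - 7*l + 4) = (l - 5)*(l + 4)*(l^2 - 2*l + 1) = (l - 5)*(l - 1)*(l + 4)*(l - 1)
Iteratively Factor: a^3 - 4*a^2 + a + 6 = (a - 2)*(a^2 - 2*a - 3) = (a - 2)*(a + 1)*(a - 3)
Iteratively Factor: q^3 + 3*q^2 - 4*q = (q - 1)*(q^2 + 4*q) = (q - 1)*(q + 4)*(q)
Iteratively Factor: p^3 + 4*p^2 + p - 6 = (p + 2)*(p^2 + 2*p - 3) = (p + 2)*(p + 3)*(p - 1)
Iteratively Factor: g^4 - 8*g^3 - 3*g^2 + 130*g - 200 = (g - 5)*(g^3 - 3*g^2 - 18*g + 40) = (g - 5)*(g + 4)*(g^2 - 7*g + 10) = (g - 5)*(g - 2)*(g + 4)*(g - 5)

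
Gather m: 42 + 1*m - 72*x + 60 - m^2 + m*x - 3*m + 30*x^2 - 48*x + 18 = -m^2 + m*(x - 2) + 30*x^2 - 120*x + 120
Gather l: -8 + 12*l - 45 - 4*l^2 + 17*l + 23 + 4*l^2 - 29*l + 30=0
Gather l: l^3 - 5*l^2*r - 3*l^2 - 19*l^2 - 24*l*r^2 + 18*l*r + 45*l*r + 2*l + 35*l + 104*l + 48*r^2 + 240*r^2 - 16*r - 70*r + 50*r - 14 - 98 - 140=l^3 + l^2*(-5*r - 22) + l*(-24*r^2 + 63*r + 141) + 288*r^2 - 36*r - 252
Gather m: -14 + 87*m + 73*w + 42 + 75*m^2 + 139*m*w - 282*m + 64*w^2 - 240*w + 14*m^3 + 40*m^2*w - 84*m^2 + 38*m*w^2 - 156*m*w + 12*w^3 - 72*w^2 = 14*m^3 + m^2*(40*w - 9) + m*(38*w^2 - 17*w - 195) + 12*w^3 - 8*w^2 - 167*w + 28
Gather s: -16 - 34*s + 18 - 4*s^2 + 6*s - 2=-4*s^2 - 28*s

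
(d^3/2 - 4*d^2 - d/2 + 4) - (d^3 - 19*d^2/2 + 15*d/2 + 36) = -d^3/2 + 11*d^2/2 - 8*d - 32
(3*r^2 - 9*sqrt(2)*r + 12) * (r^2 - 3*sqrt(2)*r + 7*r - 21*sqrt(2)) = 3*r^4 - 18*sqrt(2)*r^3 + 21*r^3 - 126*sqrt(2)*r^2 + 66*r^2 - 36*sqrt(2)*r + 462*r - 252*sqrt(2)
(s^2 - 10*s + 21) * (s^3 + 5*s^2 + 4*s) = s^5 - 5*s^4 - 25*s^3 + 65*s^2 + 84*s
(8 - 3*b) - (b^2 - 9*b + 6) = -b^2 + 6*b + 2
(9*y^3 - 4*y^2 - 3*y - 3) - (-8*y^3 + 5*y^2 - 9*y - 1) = 17*y^3 - 9*y^2 + 6*y - 2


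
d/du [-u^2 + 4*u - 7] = 4 - 2*u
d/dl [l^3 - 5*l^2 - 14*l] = 3*l^2 - 10*l - 14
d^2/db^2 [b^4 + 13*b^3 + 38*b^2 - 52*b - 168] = 12*b^2 + 78*b + 76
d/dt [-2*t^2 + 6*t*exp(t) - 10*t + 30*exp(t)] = 6*t*exp(t) - 4*t + 36*exp(t) - 10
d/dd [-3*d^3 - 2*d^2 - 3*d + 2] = -9*d^2 - 4*d - 3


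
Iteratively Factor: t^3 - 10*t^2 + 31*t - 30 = (t - 5)*(t^2 - 5*t + 6) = (t - 5)*(t - 2)*(t - 3)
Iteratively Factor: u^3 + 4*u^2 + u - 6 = (u - 1)*(u^2 + 5*u + 6) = (u - 1)*(u + 3)*(u + 2)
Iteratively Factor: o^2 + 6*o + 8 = (o + 2)*(o + 4)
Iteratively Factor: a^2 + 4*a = (a + 4)*(a)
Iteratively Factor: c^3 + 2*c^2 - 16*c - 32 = (c - 4)*(c^2 + 6*c + 8) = (c - 4)*(c + 2)*(c + 4)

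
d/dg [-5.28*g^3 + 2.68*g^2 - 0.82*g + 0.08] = -15.84*g^2 + 5.36*g - 0.82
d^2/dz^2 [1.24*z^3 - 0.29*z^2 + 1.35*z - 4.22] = 7.44*z - 0.58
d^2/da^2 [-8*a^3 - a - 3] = -48*a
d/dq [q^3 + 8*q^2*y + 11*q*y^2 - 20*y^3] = 3*q^2 + 16*q*y + 11*y^2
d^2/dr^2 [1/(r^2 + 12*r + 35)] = 2*(-r^2 - 12*r + 4*(r + 6)^2 - 35)/(r^2 + 12*r + 35)^3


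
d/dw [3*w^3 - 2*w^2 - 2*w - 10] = 9*w^2 - 4*w - 2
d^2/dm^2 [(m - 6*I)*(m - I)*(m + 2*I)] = 6*m - 10*I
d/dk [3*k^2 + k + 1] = 6*k + 1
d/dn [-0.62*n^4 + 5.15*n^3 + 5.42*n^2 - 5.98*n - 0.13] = -2.48*n^3 + 15.45*n^2 + 10.84*n - 5.98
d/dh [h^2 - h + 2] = 2*h - 1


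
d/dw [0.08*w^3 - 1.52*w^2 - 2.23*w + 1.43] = 0.24*w^2 - 3.04*w - 2.23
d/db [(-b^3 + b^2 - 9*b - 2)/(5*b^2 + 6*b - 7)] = (-5*b^4 - 12*b^3 + 72*b^2 + 6*b + 75)/(25*b^4 + 60*b^3 - 34*b^2 - 84*b + 49)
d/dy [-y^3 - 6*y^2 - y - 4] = -3*y^2 - 12*y - 1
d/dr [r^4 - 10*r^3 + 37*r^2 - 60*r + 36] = 4*r^3 - 30*r^2 + 74*r - 60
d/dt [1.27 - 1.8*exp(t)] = -1.8*exp(t)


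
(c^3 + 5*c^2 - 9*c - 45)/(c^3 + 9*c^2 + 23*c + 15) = (c - 3)/(c + 1)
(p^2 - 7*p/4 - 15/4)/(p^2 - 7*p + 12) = (p + 5/4)/(p - 4)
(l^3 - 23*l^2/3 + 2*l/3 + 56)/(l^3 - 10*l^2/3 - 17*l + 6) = (3*l^2 - 5*l - 28)/(3*l^2 + 8*l - 3)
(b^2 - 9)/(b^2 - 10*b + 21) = (b + 3)/(b - 7)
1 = 1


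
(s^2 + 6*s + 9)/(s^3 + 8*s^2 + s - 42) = (s + 3)/(s^2 + 5*s - 14)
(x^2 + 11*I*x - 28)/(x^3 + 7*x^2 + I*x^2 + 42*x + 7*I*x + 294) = (x + 4*I)/(x^2 + x*(7 - 6*I) - 42*I)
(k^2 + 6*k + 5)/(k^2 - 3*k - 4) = (k + 5)/(k - 4)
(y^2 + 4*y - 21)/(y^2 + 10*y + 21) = (y - 3)/(y + 3)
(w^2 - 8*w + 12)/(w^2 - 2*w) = (w - 6)/w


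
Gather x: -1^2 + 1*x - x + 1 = 0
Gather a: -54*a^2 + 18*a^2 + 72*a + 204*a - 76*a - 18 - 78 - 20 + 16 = -36*a^2 + 200*a - 100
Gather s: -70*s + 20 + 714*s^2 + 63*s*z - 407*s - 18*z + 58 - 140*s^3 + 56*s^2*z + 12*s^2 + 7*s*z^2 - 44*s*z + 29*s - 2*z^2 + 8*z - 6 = -140*s^3 + s^2*(56*z + 726) + s*(7*z^2 + 19*z - 448) - 2*z^2 - 10*z + 72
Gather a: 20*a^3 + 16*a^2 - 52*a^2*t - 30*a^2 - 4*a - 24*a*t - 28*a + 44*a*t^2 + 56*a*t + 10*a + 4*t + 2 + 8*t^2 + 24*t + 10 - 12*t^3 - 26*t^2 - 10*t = 20*a^3 + a^2*(-52*t - 14) + a*(44*t^2 + 32*t - 22) - 12*t^3 - 18*t^2 + 18*t + 12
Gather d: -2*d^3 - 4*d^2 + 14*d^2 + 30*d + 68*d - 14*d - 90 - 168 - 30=-2*d^3 + 10*d^2 + 84*d - 288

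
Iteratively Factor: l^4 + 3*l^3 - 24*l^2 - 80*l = (l)*(l^3 + 3*l^2 - 24*l - 80) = l*(l - 5)*(l^2 + 8*l + 16) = l*(l - 5)*(l + 4)*(l + 4)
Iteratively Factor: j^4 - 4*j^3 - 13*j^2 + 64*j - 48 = (j - 4)*(j^3 - 13*j + 12) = (j - 4)*(j + 4)*(j^2 - 4*j + 3) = (j - 4)*(j - 3)*(j + 4)*(j - 1)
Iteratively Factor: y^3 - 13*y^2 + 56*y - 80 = (y - 5)*(y^2 - 8*y + 16) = (y - 5)*(y - 4)*(y - 4)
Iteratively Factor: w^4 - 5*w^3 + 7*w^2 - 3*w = (w - 1)*(w^3 - 4*w^2 + 3*w) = w*(w - 1)*(w^2 - 4*w + 3) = w*(w - 3)*(w - 1)*(w - 1)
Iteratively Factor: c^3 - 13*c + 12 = (c + 4)*(c^2 - 4*c + 3) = (c - 1)*(c + 4)*(c - 3)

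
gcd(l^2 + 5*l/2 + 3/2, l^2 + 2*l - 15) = 1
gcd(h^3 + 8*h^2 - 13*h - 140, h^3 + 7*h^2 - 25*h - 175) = h^2 + 12*h + 35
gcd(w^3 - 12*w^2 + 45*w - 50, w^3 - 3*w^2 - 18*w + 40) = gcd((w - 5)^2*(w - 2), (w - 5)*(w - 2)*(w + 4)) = w^2 - 7*w + 10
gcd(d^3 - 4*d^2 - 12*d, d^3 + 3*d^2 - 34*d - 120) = d - 6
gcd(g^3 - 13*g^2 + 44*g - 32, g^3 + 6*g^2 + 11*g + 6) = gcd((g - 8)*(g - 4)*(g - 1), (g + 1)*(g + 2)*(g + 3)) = 1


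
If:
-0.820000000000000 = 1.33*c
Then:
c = -0.62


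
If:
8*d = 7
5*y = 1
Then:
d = 7/8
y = 1/5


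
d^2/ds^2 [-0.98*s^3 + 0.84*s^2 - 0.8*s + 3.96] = 1.68 - 5.88*s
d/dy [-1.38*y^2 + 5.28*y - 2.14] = 5.28 - 2.76*y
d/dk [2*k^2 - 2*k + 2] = 4*k - 2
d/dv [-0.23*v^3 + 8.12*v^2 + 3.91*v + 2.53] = -0.69*v^2 + 16.24*v + 3.91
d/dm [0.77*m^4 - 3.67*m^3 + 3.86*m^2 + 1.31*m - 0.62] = 3.08*m^3 - 11.01*m^2 + 7.72*m + 1.31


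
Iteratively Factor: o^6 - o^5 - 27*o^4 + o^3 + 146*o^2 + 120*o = (o + 2)*(o^5 - 3*o^4 - 21*o^3 + 43*o^2 + 60*o) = (o + 2)*(o + 4)*(o^4 - 7*o^3 + 7*o^2 + 15*o) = (o - 3)*(o + 2)*(o + 4)*(o^3 - 4*o^2 - 5*o) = o*(o - 3)*(o + 2)*(o + 4)*(o^2 - 4*o - 5) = o*(o - 5)*(o - 3)*(o + 2)*(o + 4)*(o + 1)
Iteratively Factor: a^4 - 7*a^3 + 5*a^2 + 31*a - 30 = (a - 3)*(a^3 - 4*a^2 - 7*a + 10) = (a - 3)*(a - 1)*(a^2 - 3*a - 10) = (a - 3)*(a - 1)*(a + 2)*(a - 5)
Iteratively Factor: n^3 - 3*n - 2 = (n + 1)*(n^2 - n - 2) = (n - 2)*(n + 1)*(n + 1)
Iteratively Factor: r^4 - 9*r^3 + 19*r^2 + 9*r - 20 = (r - 5)*(r^3 - 4*r^2 - r + 4) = (r - 5)*(r - 1)*(r^2 - 3*r - 4) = (r - 5)*(r - 4)*(r - 1)*(r + 1)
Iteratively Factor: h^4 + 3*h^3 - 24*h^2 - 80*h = (h + 4)*(h^3 - h^2 - 20*h) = (h - 5)*(h + 4)*(h^2 + 4*h) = h*(h - 5)*(h + 4)*(h + 4)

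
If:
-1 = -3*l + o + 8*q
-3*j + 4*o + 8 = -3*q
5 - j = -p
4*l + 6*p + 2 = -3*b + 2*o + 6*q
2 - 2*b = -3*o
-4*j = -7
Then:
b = -428/43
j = 7/4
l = 921/43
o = -314/43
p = -13/4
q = 1517/172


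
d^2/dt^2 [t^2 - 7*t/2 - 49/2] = 2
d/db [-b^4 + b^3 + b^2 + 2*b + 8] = -4*b^3 + 3*b^2 + 2*b + 2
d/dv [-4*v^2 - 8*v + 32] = -8*v - 8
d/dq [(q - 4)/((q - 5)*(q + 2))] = (-q^2 + 8*q - 22)/(q^4 - 6*q^3 - 11*q^2 + 60*q + 100)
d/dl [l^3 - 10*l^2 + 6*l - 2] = 3*l^2 - 20*l + 6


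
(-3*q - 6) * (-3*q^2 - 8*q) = 9*q^3 + 42*q^2 + 48*q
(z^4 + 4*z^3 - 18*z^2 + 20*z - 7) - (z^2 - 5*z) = z^4 + 4*z^3 - 19*z^2 + 25*z - 7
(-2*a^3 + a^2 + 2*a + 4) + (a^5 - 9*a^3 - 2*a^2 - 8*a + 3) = a^5 - 11*a^3 - a^2 - 6*a + 7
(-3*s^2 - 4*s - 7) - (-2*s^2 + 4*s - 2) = -s^2 - 8*s - 5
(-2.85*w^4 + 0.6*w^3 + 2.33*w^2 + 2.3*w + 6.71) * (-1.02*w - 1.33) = 2.907*w^5 + 3.1785*w^4 - 3.1746*w^3 - 5.4449*w^2 - 9.9032*w - 8.9243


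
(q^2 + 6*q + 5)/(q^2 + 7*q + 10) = (q + 1)/(q + 2)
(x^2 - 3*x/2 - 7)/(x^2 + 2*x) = (x - 7/2)/x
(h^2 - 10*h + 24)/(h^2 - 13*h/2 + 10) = 2*(h - 6)/(2*h - 5)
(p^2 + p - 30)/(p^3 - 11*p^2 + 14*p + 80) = (p + 6)/(p^2 - 6*p - 16)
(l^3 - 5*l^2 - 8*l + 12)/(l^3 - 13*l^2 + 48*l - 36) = (l + 2)/(l - 6)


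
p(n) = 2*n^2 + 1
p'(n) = 4*n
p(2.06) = 9.49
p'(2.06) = 8.24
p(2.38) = 12.33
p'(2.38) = 9.52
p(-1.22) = 3.98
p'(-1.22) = -4.88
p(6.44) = 83.95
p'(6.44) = 25.76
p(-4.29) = 37.81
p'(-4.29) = -17.16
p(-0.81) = 2.31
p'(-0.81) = -3.24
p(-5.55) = 62.60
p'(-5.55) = -22.20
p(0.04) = 1.00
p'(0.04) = 0.16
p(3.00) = 19.00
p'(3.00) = 12.00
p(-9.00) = 163.00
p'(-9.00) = -36.00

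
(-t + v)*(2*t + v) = -2*t^2 + t*v + v^2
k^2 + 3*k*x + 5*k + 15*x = (k + 5)*(k + 3*x)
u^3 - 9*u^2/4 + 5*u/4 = u*(u - 5/4)*(u - 1)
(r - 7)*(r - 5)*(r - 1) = r^3 - 13*r^2 + 47*r - 35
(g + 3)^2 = g^2 + 6*g + 9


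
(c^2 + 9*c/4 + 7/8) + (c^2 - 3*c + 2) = 2*c^2 - 3*c/4 + 23/8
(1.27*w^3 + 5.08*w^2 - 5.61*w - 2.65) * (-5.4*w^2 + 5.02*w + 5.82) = -6.858*w^5 - 21.0566*w^4 + 63.187*w^3 + 15.7134*w^2 - 45.9532*w - 15.423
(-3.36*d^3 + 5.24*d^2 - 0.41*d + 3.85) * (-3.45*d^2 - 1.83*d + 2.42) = 11.592*d^5 - 11.9292*d^4 - 16.3059*d^3 + 0.148599999999998*d^2 - 8.0377*d + 9.317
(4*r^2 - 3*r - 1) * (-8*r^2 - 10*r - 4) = -32*r^4 - 16*r^3 + 22*r^2 + 22*r + 4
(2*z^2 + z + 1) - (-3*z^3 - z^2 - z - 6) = 3*z^3 + 3*z^2 + 2*z + 7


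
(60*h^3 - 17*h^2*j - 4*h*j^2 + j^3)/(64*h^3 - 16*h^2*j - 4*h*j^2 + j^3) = (15*h^2 - 8*h*j + j^2)/(16*h^2 - 8*h*j + j^2)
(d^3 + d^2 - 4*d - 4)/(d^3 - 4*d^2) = (d^3 + d^2 - 4*d - 4)/(d^2*(d - 4))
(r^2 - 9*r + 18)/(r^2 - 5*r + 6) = (r - 6)/(r - 2)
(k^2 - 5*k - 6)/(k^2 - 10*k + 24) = (k + 1)/(k - 4)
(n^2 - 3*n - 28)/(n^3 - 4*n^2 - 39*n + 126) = (n + 4)/(n^2 + 3*n - 18)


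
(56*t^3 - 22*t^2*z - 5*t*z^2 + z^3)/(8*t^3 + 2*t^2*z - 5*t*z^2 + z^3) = (-28*t^2 - 3*t*z + z^2)/(-4*t^2 - 3*t*z + z^2)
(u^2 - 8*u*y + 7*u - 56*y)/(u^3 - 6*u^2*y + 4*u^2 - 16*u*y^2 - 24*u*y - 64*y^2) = (u + 7)/(u^2 + 2*u*y + 4*u + 8*y)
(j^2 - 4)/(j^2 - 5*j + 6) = (j + 2)/(j - 3)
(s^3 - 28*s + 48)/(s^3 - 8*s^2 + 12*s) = (s^2 + 2*s - 24)/(s*(s - 6))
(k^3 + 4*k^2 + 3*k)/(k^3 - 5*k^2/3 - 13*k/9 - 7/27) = 27*k*(k^2 + 4*k + 3)/(27*k^3 - 45*k^2 - 39*k - 7)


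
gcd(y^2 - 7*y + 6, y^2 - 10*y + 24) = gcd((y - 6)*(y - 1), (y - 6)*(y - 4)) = y - 6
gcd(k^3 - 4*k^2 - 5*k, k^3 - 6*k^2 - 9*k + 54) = 1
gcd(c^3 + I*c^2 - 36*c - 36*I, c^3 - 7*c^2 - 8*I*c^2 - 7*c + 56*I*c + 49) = 1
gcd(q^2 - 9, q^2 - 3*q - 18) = q + 3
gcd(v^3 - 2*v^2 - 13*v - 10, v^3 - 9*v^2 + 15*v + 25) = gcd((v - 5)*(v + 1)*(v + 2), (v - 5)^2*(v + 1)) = v^2 - 4*v - 5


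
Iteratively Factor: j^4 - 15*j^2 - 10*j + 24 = (j + 2)*(j^3 - 2*j^2 - 11*j + 12) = (j + 2)*(j + 3)*(j^2 - 5*j + 4) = (j - 1)*(j + 2)*(j + 3)*(j - 4)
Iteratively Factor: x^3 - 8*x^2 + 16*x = (x)*(x^2 - 8*x + 16) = x*(x - 4)*(x - 4)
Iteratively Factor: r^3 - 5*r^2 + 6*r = (r)*(r^2 - 5*r + 6) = r*(r - 3)*(r - 2)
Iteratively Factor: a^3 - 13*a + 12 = (a - 3)*(a^2 + 3*a - 4) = (a - 3)*(a - 1)*(a + 4)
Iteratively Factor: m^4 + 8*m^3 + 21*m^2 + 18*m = (m + 3)*(m^3 + 5*m^2 + 6*m) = m*(m + 3)*(m^2 + 5*m + 6) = m*(m + 3)^2*(m + 2)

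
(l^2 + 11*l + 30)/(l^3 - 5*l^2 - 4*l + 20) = (l^2 + 11*l + 30)/(l^3 - 5*l^2 - 4*l + 20)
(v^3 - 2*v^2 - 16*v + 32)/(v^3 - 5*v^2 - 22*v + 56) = (v - 4)/(v - 7)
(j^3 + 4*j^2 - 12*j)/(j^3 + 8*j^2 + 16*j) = (j^2 + 4*j - 12)/(j^2 + 8*j + 16)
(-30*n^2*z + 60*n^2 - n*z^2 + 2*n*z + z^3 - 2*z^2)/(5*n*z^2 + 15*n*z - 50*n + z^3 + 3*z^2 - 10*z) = (-6*n + z)/(z + 5)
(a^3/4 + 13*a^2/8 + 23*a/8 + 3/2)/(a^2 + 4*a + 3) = (2*a^2 + 11*a + 12)/(8*(a + 3))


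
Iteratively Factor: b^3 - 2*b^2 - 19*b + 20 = (b + 4)*(b^2 - 6*b + 5) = (b - 1)*(b + 4)*(b - 5)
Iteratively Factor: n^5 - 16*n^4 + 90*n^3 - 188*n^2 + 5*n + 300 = (n - 3)*(n^4 - 13*n^3 + 51*n^2 - 35*n - 100) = (n - 3)*(n + 1)*(n^3 - 14*n^2 + 65*n - 100) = (n - 5)*(n - 3)*(n + 1)*(n^2 - 9*n + 20) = (n - 5)*(n - 4)*(n - 3)*(n + 1)*(n - 5)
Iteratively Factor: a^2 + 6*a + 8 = (a + 4)*(a + 2)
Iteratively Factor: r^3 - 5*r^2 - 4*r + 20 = (r - 2)*(r^2 - 3*r - 10) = (r - 2)*(r + 2)*(r - 5)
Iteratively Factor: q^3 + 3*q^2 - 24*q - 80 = (q - 5)*(q^2 + 8*q + 16) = (q - 5)*(q + 4)*(q + 4)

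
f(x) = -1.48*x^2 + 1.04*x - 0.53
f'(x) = 1.04 - 2.96*x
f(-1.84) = -7.45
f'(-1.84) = 6.49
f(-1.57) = -5.81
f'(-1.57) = 5.69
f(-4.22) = -31.28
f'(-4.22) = 13.53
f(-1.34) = -4.58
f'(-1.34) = 5.01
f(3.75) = -17.44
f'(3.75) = -10.06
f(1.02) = -1.01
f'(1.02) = -1.98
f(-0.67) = -1.89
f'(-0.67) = 3.02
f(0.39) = -0.35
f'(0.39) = -0.11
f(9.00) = -111.05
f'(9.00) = -25.60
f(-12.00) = -226.13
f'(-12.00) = 36.56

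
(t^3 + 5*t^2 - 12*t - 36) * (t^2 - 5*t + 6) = t^5 - 31*t^3 + 54*t^2 + 108*t - 216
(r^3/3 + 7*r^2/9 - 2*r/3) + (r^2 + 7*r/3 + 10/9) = r^3/3 + 16*r^2/9 + 5*r/3 + 10/9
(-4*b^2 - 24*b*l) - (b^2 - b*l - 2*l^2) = -5*b^2 - 23*b*l + 2*l^2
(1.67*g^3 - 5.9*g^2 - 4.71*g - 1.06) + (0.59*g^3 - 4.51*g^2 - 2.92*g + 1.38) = 2.26*g^3 - 10.41*g^2 - 7.63*g + 0.32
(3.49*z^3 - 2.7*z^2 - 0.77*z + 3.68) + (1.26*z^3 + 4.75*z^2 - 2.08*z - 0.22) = 4.75*z^3 + 2.05*z^2 - 2.85*z + 3.46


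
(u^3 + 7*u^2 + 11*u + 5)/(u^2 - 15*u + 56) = (u^3 + 7*u^2 + 11*u + 5)/(u^2 - 15*u + 56)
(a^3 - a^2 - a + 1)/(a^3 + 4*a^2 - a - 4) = (a - 1)/(a + 4)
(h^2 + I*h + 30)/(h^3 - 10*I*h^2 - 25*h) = (h + 6*I)/(h*(h - 5*I))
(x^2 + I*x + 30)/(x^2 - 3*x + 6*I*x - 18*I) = (x - 5*I)/(x - 3)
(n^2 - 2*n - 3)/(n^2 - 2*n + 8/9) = 9*(n^2 - 2*n - 3)/(9*n^2 - 18*n + 8)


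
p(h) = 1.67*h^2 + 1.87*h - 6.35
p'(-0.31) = 0.83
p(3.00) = 14.29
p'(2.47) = 10.12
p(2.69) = 10.76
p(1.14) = -2.05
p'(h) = 3.34*h + 1.87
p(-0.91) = -6.67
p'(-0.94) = -1.27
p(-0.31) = -6.77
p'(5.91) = 21.61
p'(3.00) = 11.89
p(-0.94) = -6.63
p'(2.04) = 8.68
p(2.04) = 4.41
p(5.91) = 63.03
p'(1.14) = 5.68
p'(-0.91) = -1.17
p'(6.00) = 21.91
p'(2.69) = 10.85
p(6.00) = 64.99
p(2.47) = 8.46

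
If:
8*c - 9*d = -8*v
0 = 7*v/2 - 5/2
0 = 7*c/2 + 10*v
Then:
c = -100/49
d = -520/441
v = 5/7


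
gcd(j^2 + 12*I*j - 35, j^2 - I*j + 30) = j + 5*I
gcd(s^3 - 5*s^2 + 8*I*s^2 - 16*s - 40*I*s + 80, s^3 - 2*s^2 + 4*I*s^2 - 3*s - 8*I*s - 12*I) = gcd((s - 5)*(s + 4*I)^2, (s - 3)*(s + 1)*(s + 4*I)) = s + 4*I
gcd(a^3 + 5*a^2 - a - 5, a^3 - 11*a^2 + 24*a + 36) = a + 1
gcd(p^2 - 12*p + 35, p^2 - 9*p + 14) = p - 7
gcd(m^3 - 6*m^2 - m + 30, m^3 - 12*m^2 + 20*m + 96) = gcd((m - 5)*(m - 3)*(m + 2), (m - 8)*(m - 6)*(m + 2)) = m + 2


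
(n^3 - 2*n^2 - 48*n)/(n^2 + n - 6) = n*(n^2 - 2*n - 48)/(n^2 + n - 6)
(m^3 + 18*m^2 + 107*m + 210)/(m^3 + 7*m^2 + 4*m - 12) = (m^2 + 12*m + 35)/(m^2 + m - 2)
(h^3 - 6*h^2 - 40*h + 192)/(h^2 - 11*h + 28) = (h^2 - 2*h - 48)/(h - 7)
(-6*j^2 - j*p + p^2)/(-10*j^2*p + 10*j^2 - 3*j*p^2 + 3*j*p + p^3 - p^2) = (-3*j + p)/(-5*j*p + 5*j + p^2 - p)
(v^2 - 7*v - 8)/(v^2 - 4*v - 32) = (v + 1)/(v + 4)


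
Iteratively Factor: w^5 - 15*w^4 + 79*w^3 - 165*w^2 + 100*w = (w - 4)*(w^4 - 11*w^3 + 35*w^2 - 25*w) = (w - 5)*(w - 4)*(w^3 - 6*w^2 + 5*w) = w*(w - 5)*(w - 4)*(w^2 - 6*w + 5) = w*(w - 5)*(w - 4)*(w - 1)*(w - 5)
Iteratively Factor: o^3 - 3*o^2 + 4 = (o - 2)*(o^2 - o - 2) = (o - 2)^2*(o + 1)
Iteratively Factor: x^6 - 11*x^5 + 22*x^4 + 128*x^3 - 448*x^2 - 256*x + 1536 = (x + 3)*(x^5 - 14*x^4 + 64*x^3 - 64*x^2 - 256*x + 512) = (x - 4)*(x + 3)*(x^4 - 10*x^3 + 24*x^2 + 32*x - 128) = (x - 4)^2*(x + 3)*(x^3 - 6*x^2 + 32) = (x - 4)^3*(x + 3)*(x^2 - 2*x - 8) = (x - 4)^3*(x + 2)*(x + 3)*(x - 4)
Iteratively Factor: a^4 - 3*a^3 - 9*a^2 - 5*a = (a)*(a^3 - 3*a^2 - 9*a - 5) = a*(a + 1)*(a^2 - 4*a - 5) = a*(a - 5)*(a + 1)*(a + 1)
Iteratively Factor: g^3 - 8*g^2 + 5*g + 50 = (g - 5)*(g^2 - 3*g - 10) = (g - 5)^2*(g + 2)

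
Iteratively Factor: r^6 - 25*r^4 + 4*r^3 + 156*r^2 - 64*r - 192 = (r - 4)*(r^5 + 4*r^4 - 9*r^3 - 32*r^2 + 28*r + 48) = (r - 4)*(r + 1)*(r^4 + 3*r^3 - 12*r^2 - 20*r + 48) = (r - 4)*(r - 2)*(r + 1)*(r^3 + 5*r^2 - 2*r - 24) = (r - 4)*(r - 2)^2*(r + 1)*(r^2 + 7*r + 12) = (r - 4)*(r - 2)^2*(r + 1)*(r + 4)*(r + 3)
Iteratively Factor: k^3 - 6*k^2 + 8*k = (k - 2)*(k^2 - 4*k) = (k - 4)*(k - 2)*(k)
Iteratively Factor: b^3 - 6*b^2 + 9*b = (b - 3)*(b^2 - 3*b) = b*(b - 3)*(b - 3)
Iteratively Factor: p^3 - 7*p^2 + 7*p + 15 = (p + 1)*(p^2 - 8*p + 15) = (p - 5)*(p + 1)*(p - 3)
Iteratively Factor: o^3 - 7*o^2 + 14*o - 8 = (o - 4)*(o^2 - 3*o + 2) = (o - 4)*(o - 2)*(o - 1)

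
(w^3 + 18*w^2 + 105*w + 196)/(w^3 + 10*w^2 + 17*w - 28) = (w + 7)/(w - 1)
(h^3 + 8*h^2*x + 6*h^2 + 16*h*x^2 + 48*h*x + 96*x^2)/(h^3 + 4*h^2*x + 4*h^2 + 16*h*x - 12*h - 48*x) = (h + 4*x)/(h - 2)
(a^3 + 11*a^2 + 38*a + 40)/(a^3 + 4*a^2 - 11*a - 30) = (a + 4)/(a - 3)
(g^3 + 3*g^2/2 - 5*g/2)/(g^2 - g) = g + 5/2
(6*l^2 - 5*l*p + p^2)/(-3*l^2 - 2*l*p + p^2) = (-2*l + p)/(l + p)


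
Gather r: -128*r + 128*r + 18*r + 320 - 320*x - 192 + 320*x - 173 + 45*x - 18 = 18*r + 45*x - 63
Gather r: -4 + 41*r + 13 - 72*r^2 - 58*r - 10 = -72*r^2 - 17*r - 1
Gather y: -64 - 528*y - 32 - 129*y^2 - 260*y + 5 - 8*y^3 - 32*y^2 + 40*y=-8*y^3 - 161*y^2 - 748*y - 91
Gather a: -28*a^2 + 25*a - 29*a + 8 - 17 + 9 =-28*a^2 - 4*a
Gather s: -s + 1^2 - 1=-s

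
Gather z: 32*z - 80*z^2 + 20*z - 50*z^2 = -130*z^2 + 52*z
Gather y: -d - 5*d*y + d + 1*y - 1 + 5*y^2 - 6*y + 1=5*y^2 + y*(-5*d - 5)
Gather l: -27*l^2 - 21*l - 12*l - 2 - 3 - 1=-27*l^2 - 33*l - 6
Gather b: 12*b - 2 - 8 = 12*b - 10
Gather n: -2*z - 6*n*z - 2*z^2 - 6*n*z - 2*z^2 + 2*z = -12*n*z - 4*z^2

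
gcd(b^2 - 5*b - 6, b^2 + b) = b + 1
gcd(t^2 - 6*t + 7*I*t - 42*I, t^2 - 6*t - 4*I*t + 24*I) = t - 6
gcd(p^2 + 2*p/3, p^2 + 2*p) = p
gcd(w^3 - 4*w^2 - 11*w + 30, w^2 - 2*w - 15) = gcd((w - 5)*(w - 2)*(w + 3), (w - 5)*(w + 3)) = w^2 - 2*w - 15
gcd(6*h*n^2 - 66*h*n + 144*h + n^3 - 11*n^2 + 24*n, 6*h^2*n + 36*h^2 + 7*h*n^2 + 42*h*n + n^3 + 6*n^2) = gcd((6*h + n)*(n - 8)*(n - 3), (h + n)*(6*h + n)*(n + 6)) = 6*h + n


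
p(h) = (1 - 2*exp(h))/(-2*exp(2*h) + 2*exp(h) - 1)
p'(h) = (1 - 2*exp(h))*(4*exp(2*h) - 2*exp(h))/(-2*exp(2*h) + 2*exp(h) - 1)^2 - 2*exp(h)/(-2*exp(2*h) + 2*exp(h) - 1) = 4*(1 - exp(h))*exp(2*h)/(4*exp(4*h) - 8*exp(3*h) + 8*exp(2*h) - 4*exp(h) + 1)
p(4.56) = 0.01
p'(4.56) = -0.01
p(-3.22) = -1.00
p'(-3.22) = 0.01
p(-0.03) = 1.00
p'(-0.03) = 0.13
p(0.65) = 0.63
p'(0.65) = -0.66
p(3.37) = 0.03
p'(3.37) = -0.04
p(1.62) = 0.22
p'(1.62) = -0.24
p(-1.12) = -0.62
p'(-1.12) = 0.91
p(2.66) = 0.07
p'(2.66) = -0.07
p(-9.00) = -1.00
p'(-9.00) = 0.00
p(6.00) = 0.00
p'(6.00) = 0.00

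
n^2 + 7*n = n*(n + 7)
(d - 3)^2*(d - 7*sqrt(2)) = d^3 - 7*sqrt(2)*d^2 - 6*d^2 + 9*d + 42*sqrt(2)*d - 63*sqrt(2)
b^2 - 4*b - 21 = (b - 7)*(b + 3)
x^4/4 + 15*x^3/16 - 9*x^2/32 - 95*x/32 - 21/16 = (x/2 + 1/4)*(x/2 + 1)*(x - 7/4)*(x + 3)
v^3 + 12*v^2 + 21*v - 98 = (v - 2)*(v + 7)^2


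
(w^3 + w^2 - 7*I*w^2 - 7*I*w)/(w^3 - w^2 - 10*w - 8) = w*(w - 7*I)/(w^2 - 2*w - 8)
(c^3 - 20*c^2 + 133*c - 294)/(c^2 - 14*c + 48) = (c^2 - 14*c + 49)/(c - 8)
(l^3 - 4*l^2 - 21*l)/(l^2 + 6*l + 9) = l*(l - 7)/(l + 3)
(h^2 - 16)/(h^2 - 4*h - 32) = (h - 4)/(h - 8)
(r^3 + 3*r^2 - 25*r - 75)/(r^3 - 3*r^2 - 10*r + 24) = (r^2 - 25)/(r^2 - 6*r + 8)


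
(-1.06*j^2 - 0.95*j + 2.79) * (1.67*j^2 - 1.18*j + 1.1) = -1.7702*j^4 - 0.3357*j^3 + 4.6143*j^2 - 4.3372*j + 3.069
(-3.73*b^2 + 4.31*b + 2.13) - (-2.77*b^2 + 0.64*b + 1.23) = -0.96*b^2 + 3.67*b + 0.9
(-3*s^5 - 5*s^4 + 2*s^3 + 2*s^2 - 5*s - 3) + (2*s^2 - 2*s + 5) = -3*s^5 - 5*s^4 + 2*s^3 + 4*s^2 - 7*s + 2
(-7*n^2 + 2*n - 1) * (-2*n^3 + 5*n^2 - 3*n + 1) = 14*n^5 - 39*n^4 + 33*n^3 - 18*n^2 + 5*n - 1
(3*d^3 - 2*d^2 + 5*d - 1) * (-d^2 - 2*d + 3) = -3*d^5 - 4*d^4 + 8*d^3 - 15*d^2 + 17*d - 3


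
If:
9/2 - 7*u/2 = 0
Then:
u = 9/7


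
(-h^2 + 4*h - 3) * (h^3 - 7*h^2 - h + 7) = -h^5 + 11*h^4 - 30*h^3 + 10*h^2 + 31*h - 21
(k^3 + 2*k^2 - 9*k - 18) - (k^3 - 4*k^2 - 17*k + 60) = 6*k^2 + 8*k - 78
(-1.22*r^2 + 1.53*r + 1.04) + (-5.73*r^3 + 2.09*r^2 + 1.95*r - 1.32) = -5.73*r^3 + 0.87*r^2 + 3.48*r - 0.28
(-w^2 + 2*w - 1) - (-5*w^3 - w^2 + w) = 5*w^3 + w - 1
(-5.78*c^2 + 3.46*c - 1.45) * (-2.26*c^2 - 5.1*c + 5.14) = 13.0628*c^4 + 21.6584*c^3 - 44.0782*c^2 + 25.1794*c - 7.453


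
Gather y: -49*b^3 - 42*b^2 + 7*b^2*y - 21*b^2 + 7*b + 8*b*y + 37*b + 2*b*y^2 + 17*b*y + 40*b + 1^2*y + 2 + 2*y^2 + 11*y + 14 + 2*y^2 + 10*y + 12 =-49*b^3 - 63*b^2 + 84*b + y^2*(2*b + 4) + y*(7*b^2 + 25*b + 22) + 28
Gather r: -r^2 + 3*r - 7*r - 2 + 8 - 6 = -r^2 - 4*r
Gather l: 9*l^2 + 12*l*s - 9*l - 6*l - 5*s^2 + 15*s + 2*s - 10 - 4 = 9*l^2 + l*(12*s - 15) - 5*s^2 + 17*s - 14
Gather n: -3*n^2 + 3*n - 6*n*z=-3*n^2 + n*(3 - 6*z)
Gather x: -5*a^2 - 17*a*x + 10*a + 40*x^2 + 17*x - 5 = -5*a^2 + 10*a + 40*x^2 + x*(17 - 17*a) - 5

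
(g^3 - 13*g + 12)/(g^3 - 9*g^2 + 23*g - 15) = (g + 4)/(g - 5)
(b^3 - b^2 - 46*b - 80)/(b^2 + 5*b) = b - 6 - 16/b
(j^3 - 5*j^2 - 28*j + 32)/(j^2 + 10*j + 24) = (j^2 - 9*j + 8)/(j + 6)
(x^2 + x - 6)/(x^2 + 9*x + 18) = (x - 2)/(x + 6)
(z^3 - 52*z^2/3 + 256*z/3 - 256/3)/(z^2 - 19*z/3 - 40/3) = (3*z^2 - 28*z + 32)/(3*z + 5)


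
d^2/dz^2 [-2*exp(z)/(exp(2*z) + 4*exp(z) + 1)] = 2*(-8*(exp(z) + 2)^2*exp(2*z) + 4*(2*exp(z) + 3)*(exp(2*z) + 4*exp(z) + 1)*exp(z) - (exp(2*z) + 4*exp(z) + 1)^2)*exp(z)/(exp(2*z) + 4*exp(z) + 1)^3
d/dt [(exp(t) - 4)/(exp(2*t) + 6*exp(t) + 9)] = (11 - exp(t))*exp(t)/(exp(3*t) + 9*exp(2*t) + 27*exp(t) + 27)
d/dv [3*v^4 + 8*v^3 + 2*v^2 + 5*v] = 12*v^3 + 24*v^2 + 4*v + 5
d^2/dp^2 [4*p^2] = 8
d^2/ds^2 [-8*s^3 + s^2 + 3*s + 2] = 2 - 48*s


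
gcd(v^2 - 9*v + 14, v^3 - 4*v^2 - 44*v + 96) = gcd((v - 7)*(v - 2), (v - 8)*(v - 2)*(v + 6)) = v - 2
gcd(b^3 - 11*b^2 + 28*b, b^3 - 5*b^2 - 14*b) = b^2 - 7*b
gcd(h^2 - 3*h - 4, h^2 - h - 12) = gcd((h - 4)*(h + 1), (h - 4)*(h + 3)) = h - 4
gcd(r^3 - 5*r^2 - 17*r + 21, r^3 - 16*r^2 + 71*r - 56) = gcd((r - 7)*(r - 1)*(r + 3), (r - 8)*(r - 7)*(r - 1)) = r^2 - 8*r + 7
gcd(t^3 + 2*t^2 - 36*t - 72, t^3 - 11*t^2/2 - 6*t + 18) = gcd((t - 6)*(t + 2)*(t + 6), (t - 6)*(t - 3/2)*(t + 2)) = t^2 - 4*t - 12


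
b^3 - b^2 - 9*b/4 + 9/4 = (b - 3/2)*(b - 1)*(b + 3/2)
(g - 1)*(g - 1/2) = g^2 - 3*g/2 + 1/2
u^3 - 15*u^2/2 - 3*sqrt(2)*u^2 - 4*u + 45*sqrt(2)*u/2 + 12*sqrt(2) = (u - 8)*(u + 1/2)*(u - 3*sqrt(2))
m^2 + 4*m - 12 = (m - 2)*(m + 6)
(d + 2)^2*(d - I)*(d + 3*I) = d^4 + 4*d^3 + 2*I*d^3 + 7*d^2 + 8*I*d^2 + 12*d + 8*I*d + 12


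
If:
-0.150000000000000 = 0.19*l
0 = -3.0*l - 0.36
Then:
No Solution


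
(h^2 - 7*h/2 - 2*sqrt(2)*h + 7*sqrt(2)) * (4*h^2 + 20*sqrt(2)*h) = 4*h^4 - 14*h^3 + 12*sqrt(2)*h^3 - 80*h^2 - 42*sqrt(2)*h^2 + 280*h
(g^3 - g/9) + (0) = g^3 - g/9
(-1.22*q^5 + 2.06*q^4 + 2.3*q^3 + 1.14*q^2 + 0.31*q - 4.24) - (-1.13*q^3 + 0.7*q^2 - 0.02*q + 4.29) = -1.22*q^5 + 2.06*q^4 + 3.43*q^3 + 0.44*q^2 + 0.33*q - 8.53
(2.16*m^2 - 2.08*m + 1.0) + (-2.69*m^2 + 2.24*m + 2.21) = -0.53*m^2 + 0.16*m + 3.21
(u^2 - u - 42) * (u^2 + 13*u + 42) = u^4 + 12*u^3 - 13*u^2 - 588*u - 1764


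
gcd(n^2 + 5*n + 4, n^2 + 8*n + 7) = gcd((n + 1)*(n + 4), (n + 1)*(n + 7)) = n + 1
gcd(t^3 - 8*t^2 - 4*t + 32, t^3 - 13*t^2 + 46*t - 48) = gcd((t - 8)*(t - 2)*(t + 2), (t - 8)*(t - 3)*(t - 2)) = t^2 - 10*t + 16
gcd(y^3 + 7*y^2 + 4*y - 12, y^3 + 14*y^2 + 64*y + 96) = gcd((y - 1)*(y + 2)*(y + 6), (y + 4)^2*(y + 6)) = y + 6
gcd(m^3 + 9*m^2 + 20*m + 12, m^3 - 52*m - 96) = m^2 + 8*m + 12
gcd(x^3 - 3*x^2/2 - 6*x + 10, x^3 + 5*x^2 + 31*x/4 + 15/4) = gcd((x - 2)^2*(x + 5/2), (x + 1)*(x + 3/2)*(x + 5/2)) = x + 5/2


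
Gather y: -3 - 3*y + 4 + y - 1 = -2*y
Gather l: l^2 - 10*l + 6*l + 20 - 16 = l^2 - 4*l + 4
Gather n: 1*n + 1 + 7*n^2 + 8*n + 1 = 7*n^2 + 9*n + 2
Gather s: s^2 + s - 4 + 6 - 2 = s^2 + s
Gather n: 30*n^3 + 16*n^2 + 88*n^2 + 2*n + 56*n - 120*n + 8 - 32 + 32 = 30*n^3 + 104*n^2 - 62*n + 8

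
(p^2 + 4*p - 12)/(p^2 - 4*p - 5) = (-p^2 - 4*p + 12)/(-p^2 + 4*p + 5)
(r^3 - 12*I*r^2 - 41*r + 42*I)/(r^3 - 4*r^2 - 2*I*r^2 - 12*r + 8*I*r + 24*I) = (r^2 - 10*I*r - 21)/(r^2 - 4*r - 12)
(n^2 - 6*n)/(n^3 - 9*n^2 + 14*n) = (n - 6)/(n^2 - 9*n + 14)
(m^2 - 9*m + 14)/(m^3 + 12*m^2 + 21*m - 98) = (m - 7)/(m^2 + 14*m + 49)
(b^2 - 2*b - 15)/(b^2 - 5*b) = (b + 3)/b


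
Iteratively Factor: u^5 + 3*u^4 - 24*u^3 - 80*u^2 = (u)*(u^4 + 3*u^3 - 24*u^2 - 80*u) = u*(u - 5)*(u^3 + 8*u^2 + 16*u) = u*(u - 5)*(u + 4)*(u^2 + 4*u) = u^2*(u - 5)*(u + 4)*(u + 4)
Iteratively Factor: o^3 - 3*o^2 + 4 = (o + 1)*(o^2 - 4*o + 4) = (o - 2)*(o + 1)*(o - 2)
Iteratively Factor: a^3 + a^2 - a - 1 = (a + 1)*(a^2 - 1) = (a + 1)^2*(a - 1)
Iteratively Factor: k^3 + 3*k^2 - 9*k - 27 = (k - 3)*(k^2 + 6*k + 9) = (k - 3)*(k + 3)*(k + 3)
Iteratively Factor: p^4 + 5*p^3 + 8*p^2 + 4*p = (p + 2)*(p^3 + 3*p^2 + 2*p) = (p + 1)*(p + 2)*(p^2 + 2*p) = p*(p + 1)*(p + 2)*(p + 2)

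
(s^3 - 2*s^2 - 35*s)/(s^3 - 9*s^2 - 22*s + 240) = s*(s - 7)/(s^2 - 14*s + 48)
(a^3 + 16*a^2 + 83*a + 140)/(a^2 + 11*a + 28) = a + 5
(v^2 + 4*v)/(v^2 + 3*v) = (v + 4)/(v + 3)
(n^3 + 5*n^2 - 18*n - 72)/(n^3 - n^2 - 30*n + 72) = (n + 3)/(n - 3)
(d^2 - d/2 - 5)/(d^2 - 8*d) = (d^2 - d/2 - 5)/(d*(d - 8))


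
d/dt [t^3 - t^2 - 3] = t*(3*t - 2)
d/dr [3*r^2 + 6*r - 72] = 6*r + 6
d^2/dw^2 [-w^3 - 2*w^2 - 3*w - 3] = -6*w - 4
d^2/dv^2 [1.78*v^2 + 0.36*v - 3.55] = 3.56000000000000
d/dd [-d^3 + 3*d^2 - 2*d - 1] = -3*d^2 + 6*d - 2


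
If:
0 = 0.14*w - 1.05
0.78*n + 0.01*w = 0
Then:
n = -0.10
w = 7.50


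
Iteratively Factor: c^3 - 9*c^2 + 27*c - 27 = (c - 3)*(c^2 - 6*c + 9) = (c - 3)^2*(c - 3)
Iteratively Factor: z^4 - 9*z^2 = (z)*(z^3 - 9*z) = z*(z - 3)*(z^2 + 3*z) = z^2*(z - 3)*(z + 3)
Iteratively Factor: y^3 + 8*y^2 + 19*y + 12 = (y + 4)*(y^2 + 4*y + 3) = (y + 1)*(y + 4)*(y + 3)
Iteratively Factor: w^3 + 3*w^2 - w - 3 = (w + 1)*(w^2 + 2*w - 3) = (w + 1)*(w + 3)*(w - 1)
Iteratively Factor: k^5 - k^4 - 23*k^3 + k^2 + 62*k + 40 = (k + 1)*(k^4 - 2*k^3 - 21*k^2 + 22*k + 40) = (k + 1)*(k + 4)*(k^3 - 6*k^2 + 3*k + 10) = (k - 5)*(k + 1)*(k + 4)*(k^2 - k - 2) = (k - 5)*(k - 2)*(k + 1)*(k + 4)*(k + 1)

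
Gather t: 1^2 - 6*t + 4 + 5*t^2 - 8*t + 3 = 5*t^2 - 14*t + 8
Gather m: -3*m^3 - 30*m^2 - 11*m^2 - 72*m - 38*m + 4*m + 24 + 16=-3*m^3 - 41*m^2 - 106*m + 40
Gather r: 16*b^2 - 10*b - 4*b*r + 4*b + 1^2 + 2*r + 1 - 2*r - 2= 16*b^2 - 4*b*r - 6*b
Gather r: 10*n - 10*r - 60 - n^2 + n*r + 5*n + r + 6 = -n^2 + 15*n + r*(n - 9) - 54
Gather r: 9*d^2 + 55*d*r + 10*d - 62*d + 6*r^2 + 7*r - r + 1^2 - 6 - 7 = 9*d^2 - 52*d + 6*r^2 + r*(55*d + 6) - 12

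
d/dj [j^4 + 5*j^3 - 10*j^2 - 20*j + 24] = 4*j^3 + 15*j^2 - 20*j - 20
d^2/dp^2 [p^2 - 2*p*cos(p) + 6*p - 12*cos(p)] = 2*p*cos(p) + 4*sin(p) + 12*cos(p) + 2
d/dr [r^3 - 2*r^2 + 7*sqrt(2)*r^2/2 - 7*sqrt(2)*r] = 3*r^2 - 4*r + 7*sqrt(2)*r - 7*sqrt(2)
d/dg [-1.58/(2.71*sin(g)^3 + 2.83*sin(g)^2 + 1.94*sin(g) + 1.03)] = (12.8454*sin(g)^2 + 8.9428*sin(g) + 3.0652)*cos(g)/(2.71*sin(g)^3 + 2.83*sin(g)^2 + 1.94*sin(g) + 1.03)^2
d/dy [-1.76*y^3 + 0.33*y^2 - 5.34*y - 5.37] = -5.28*y^2 + 0.66*y - 5.34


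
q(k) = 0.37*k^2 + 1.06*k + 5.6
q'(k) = 0.74*k + 1.06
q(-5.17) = 10.01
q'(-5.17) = -2.77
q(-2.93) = 5.67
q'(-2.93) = -1.11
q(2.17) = 9.64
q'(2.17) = 2.67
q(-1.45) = 4.84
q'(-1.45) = -0.01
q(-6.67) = 14.99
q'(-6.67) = -3.88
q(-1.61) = 4.85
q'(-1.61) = -0.13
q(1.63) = 8.31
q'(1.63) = 2.27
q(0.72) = 6.56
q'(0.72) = 1.59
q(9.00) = 45.11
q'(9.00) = 7.72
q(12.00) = 71.60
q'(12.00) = 9.94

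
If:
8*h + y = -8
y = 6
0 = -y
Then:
No Solution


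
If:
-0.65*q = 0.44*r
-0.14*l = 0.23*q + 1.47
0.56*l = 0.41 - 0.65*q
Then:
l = 27.77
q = -23.30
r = 34.41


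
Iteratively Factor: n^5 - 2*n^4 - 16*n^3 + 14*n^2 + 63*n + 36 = (n - 4)*(n^4 + 2*n^3 - 8*n^2 - 18*n - 9) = (n - 4)*(n + 3)*(n^3 - n^2 - 5*n - 3) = (n - 4)*(n + 1)*(n + 3)*(n^2 - 2*n - 3) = (n - 4)*(n - 3)*(n + 1)*(n + 3)*(n + 1)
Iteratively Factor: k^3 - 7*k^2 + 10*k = (k)*(k^2 - 7*k + 10) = k*(k - 5)*(k - 2)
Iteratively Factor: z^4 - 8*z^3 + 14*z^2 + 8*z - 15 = (z - 3)*(z^3 - 5*z^2 - z + 5) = (z - 5)*(z - 3)*(z^2 - 1) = (z - 5)*(z - 3)*(z - 1)*(z + 1)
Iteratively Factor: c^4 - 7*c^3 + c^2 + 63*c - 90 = (c - 5)*(c^3 - 2*c^2 - 9*c + 18) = (c - 5)*(c - 2)*(c^2 - 9) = (c - 5)*(c - 3)*(c - 2)*(c + 3)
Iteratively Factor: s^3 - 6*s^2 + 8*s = (s - 4)*(s^2 - 2*s) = s*(s - 4)*(s - 2)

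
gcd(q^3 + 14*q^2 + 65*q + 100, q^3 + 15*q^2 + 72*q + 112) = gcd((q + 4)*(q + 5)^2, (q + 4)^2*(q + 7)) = q + 4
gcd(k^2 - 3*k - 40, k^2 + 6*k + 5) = k + 5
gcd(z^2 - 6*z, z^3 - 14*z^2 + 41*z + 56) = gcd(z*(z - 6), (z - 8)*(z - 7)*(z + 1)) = 1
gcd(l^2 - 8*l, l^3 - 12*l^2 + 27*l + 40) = l - 8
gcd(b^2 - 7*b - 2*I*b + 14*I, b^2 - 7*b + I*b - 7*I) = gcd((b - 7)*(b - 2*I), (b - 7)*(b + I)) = b - 7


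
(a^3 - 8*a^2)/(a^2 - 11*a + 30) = a^2*(a - 8)/(a^2 - 11*a + 30)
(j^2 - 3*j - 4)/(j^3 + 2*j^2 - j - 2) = (j - 4)/(j^2 + j - 2)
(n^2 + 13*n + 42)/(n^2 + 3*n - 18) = (n + 7)/(n - 3)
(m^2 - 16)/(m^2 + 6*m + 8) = (m - 4)/(m + 2)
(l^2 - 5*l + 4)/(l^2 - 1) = (l - 4)/(l + 1)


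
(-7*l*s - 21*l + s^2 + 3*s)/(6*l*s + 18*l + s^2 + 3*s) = (-7*l + s)/(6*l + s)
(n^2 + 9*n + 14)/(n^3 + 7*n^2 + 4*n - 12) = (n + 7)/(n^2 + 5*n - 6)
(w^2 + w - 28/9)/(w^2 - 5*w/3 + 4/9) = (3*w + 7)/(3*w - 1)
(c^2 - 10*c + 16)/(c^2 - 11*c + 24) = (c - 2)/(c - 3)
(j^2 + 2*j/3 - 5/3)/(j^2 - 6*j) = (3*j^2 + 2*j - 5)/(3*j*(j - 6))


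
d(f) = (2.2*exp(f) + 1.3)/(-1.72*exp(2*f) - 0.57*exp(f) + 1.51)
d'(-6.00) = 0.00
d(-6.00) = 0.87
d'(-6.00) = 0.00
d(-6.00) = 0.87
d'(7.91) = 0.00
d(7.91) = -0.00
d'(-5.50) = 0.01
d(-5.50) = 0.87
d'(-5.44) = 0.01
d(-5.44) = 0.87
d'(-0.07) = 40.23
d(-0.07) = -6.49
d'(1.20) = 0.54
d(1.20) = -0.44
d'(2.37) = 0.13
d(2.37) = -0.12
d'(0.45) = 2.45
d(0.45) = -1.31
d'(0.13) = 8.53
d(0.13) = -2.78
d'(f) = (2.2*exp(f) + 1.3)*(3.44*exp(2*f) + 0.57*exp(f))/(-1.72*exp(2*f) - 0.57*exp(f) + 1.51)^2 + 2.2*exp(f)/(-1.72*exp(2*f) - 0.57*exp(f) + 1.51) = (3.784*exp(2*f) + 4.472*exp(f) + 4.063)*exp(f)/(2.9584*exp(4*f) + 1.9608*exp(3*f) - 4.8695*exp(2*f) - 1.7214*exp(f) + 2.2801)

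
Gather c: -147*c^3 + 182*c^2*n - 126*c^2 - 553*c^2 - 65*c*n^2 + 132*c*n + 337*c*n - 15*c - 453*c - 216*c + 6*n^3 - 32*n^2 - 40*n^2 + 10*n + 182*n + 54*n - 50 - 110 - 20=-147*c^3 + c^2*(182*n - 679) + c*(-65*n^2 + 469*n - 684) + 6*n^3 - 72*n^2 + 246*n - 180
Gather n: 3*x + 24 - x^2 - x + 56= -x^2 + 2*x + 80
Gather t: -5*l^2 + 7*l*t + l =-5*l^2 + 7*l*t + l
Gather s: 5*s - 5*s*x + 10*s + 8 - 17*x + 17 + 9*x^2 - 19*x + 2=s*(15 - 5*x) + 9*x^2 - 36*x + 27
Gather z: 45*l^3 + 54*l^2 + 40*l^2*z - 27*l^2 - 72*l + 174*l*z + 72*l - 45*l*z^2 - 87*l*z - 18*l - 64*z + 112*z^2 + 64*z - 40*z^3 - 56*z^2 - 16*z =45*l^3 + 27*l^2 - 18*l - 40*z^3 + z^2*(56 - 45*l) + z*(40*l^2 + 87*l - 16)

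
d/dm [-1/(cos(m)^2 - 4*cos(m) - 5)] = 2*(2 - cos(m))*sin(m)/(sin(m)^2 + 4*cos(m) + 4)^2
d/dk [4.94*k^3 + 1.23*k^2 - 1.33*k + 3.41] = 14.82*k^2 + 2.46*k - 1.33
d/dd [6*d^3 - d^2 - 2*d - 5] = 18*d^2 - 2*d - 2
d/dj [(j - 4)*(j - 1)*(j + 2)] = 3*j^2 - 6*j - 6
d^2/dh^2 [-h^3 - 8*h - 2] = -6*h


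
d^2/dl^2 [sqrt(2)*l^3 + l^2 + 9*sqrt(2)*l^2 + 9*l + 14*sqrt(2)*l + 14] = 6*sqrt(2)*l + 2 + 18*sqrt(2)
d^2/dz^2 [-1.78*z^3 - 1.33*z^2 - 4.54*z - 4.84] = -10.68*z - 2.66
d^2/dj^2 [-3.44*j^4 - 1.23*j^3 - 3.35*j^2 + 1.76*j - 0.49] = -41.28*j^2 - 7.38*j - 6.7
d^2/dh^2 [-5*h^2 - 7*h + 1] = -10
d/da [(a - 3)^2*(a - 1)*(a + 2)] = 4*a^3 - 15*a^2 + 2*a + 21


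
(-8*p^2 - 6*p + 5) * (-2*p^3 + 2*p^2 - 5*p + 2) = 16*p^5 - 4*p^4 + 18*p^3 + 24*p^2 - 37*p + 10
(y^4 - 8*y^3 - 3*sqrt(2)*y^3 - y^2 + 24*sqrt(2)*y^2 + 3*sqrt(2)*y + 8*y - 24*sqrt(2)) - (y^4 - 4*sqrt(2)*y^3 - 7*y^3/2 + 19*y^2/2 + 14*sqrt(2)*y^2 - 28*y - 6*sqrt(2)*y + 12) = -9*y^3/2 + sqrt(2)*y^3 - 21*y^2/2 + 10*sqrt(2)*y^2 + 9*sqrt(2)*y + 36*y - 24*sqrt(2) - 12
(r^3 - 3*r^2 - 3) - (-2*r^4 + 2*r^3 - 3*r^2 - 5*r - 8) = 2*r^4 - r^3 + 5*r + 5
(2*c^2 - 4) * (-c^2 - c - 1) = -2*c^4 - 2*c^3 + 2*c^2 + 4*c + 4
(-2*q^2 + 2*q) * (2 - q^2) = 2*q^4 - 2*q^3 - 4*q^2 + 4*q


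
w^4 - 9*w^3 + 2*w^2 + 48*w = w*(w - 8)*(w - 3)*(w + 2)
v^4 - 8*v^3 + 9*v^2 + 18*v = v*(v - 6)*(v - 3)*(v + 1)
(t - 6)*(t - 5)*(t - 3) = t^3 - 14*t^2 + 63*t - 90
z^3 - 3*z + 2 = (z - 1)^2*(z + 2)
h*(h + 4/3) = h^2 + 4*h/3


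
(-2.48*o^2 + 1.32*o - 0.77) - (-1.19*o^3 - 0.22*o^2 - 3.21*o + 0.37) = 1.19*o^3 - 2.26*o^2 + 4.53*o - 1.14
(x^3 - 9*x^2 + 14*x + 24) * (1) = x^3 - 9*x^2 + 14*x + 24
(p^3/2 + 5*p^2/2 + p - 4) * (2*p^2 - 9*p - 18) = p^5 + p^4/2 - 59*p^3/2 - 62*p^2 + 18*p + 72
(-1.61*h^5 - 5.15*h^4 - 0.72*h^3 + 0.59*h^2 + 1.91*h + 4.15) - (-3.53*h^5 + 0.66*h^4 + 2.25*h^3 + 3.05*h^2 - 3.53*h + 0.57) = 1.92*h^5 - 5.81*h^4 - 2.97*h^3 - 2.46*h^2 + 5.44*h + 3.58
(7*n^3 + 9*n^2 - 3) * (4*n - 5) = 28*n^4 + n^3 - 45*n^2 - 12*n + 15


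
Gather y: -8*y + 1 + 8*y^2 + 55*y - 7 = 8*y^2 + 47*y - 6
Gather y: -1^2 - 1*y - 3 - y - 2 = -2*y - 6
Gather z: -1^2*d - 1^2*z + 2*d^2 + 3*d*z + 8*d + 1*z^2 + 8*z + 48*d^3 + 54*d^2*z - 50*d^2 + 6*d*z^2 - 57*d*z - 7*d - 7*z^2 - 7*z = 48*d^3 - 48*d^2 + z^2*(6*d - 6) + z*(54*d^2 - 54*d)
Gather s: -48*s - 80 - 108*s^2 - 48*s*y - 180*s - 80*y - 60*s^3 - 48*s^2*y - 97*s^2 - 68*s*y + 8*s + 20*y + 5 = -60*s^3 + s^2*(-48*y - 205) + s*(-116*y - 220) - 60*y - 75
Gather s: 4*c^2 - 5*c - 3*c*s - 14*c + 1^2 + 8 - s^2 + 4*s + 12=4*c^2 - 19*c - s^2 + s*(4 - 3*c) + 21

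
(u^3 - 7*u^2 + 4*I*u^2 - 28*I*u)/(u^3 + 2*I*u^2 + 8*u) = (u - 7)/(u - 2*I)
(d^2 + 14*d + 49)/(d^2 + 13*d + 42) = (d + 7)/(d + 6)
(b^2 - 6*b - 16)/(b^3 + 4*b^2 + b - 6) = (b - 8)/(b^2 + 2*b - 3)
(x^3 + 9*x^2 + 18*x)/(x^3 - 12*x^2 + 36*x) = (x^2 + 9*x + 18)/(x^2 - 12*x + 36)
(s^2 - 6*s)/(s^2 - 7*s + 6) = s/(s - 1)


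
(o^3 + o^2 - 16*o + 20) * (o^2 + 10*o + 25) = o^5 + 11*o^4 + 19*o^3 - 115*o^2 - 200*o + 500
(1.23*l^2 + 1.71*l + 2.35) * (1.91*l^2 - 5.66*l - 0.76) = 2.3493*l^4 - 3.6957*l^3 - 6.1249*l^2 - 14.6006*l - 1.786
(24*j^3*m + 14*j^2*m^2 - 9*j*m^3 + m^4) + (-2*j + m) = 24*j^3*m + 14*j^2*m^2 - 9*j*m^3 - 2*j + m^4 + m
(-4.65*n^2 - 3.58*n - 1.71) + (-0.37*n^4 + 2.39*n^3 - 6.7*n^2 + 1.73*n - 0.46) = -0.37*n^4 + 2.39*n^3 - 11.35*n^2 - 1.85*n - 2.17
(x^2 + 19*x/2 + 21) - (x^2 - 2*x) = 23*x/2 + 21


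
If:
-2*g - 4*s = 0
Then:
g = -2*s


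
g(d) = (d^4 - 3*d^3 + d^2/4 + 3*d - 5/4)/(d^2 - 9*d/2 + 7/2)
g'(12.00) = 25.31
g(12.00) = 167.09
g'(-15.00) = -28.54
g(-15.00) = 205.27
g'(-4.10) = -6.93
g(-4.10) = 12.38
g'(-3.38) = -5.55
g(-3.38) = 7.89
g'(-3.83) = -6.41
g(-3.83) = 10.58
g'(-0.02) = 0.37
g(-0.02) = -0.36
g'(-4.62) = -7.94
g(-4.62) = 16.25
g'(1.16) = 1.35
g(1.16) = 0.82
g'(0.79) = 1.24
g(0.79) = 0.33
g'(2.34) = -3.85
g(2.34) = 0.85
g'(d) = (9/2 - 2*d)*(d^4 - 3*d^3 + d^2/4 + 3*d - 5/4)/(d^2 - 9*d/2 + 7/2)^2 + (4*d^3 - 9*d^2 + d/2 + 3)/(d^2 - 9*d/2 + 7/2)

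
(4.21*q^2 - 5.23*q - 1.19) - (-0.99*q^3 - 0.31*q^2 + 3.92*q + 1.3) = 0.99*q^3 + 4.52*q^2 - 9.15*q - 2.49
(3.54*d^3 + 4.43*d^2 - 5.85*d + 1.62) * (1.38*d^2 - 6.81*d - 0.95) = 4.8852*d^5 - 17.994*d^4 - 41.6043*d^3 + 37.8656*d^2 - 5.4747*d - 1.539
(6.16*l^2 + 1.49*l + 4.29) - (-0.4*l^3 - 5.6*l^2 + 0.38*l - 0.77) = 0.4*l^3 + 11.76*l^2 + 1.11*l + 5.06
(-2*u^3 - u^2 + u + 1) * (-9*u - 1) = 18*u^4 + 11*u^3 - 8*u^2 - 10*u - 1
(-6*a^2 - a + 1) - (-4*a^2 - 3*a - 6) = -2*a^2 + 2*a + 7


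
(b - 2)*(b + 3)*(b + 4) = b^3 + 5*b^2 - 2*b - 24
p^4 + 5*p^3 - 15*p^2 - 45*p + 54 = (p - 3)*(p - 1)*(p + 3)*(p + 6)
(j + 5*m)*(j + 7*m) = j^2 + 12*j*m + 35*m^2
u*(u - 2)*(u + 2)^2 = u^4 + 2*u^3 - 4*u^2 - 8*u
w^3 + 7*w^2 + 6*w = w*(w + 1)*(w + 6)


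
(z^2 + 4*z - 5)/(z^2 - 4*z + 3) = (z + 5)/(z - 3)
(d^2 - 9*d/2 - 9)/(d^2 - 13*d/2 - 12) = (d - 6)/(d - 8)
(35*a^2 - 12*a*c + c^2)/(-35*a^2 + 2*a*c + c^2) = (-7*a + c)/(7*a + c)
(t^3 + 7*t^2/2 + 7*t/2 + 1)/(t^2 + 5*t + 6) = (2*t^2 + 3*t + 1)/(2*(t + 3))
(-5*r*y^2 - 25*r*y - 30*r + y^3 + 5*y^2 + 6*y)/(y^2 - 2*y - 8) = (-5*r*y - 15*r + y^2 + 3*y)/(y - 4)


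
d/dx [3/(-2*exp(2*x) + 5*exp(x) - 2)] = (12*exp(x) - 15)*exp(x)/(2*exp(2*x) - 5*exp(x) + 2)^2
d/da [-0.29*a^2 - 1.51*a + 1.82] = -0.58*a - 1.51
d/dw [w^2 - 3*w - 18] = 2*w - 3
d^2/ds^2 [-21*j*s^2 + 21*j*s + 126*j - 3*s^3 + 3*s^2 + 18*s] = -42*j - 18*s + 6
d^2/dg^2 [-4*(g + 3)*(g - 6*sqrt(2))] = -8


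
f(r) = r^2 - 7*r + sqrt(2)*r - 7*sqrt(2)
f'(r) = 2*r - 7 + sqrt(2)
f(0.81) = -13.77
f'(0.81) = -3.97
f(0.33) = -11.63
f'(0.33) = -4.93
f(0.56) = -12.71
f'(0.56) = -4.47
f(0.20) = -10.98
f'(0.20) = -5.19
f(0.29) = -11.44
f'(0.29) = -5.01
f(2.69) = -17.69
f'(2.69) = -0.21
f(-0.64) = -5.91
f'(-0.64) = -6.87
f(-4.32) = 32.89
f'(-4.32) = -14.23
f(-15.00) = 298.89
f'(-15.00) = -35.59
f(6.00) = -7.41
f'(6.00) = 6.41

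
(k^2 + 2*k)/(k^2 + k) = (k + 2)/(k + 1)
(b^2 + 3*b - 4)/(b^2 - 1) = (b + 4)/(b + 1)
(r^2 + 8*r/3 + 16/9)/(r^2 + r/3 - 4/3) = (r + 4/3)/(r - 1)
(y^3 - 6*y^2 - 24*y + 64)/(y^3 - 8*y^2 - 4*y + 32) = (y + 4)/(y + 2)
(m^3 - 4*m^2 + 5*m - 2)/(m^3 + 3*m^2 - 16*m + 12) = (m - 1)/(m + 6)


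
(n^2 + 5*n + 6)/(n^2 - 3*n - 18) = (n + 2)/(n - 6)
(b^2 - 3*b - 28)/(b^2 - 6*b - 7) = (b + 4)/(b + 1)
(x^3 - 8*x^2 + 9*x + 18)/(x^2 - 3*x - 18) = (x^2 - 2*x - 3)/(x + 3)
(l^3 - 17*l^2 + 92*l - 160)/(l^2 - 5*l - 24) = (l^2 - 9*l + 20)/(l + 3)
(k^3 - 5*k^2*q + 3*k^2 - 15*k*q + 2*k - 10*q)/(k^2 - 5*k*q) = k + 3 + 2/k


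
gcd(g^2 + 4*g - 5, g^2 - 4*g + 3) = g - 1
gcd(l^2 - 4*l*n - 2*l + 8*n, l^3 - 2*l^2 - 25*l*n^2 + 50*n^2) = l - 2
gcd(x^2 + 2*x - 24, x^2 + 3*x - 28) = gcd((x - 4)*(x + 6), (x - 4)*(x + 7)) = x - 4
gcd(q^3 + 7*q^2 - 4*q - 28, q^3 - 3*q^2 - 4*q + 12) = q^2 - 4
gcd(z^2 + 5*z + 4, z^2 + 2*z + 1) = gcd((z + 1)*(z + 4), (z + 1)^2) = z + 1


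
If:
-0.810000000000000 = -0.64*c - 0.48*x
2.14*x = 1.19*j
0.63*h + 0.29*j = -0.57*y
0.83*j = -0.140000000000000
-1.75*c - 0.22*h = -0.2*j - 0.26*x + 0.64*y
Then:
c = 1.34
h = 5.03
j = -0.17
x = -0.09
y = -5.47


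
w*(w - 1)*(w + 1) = w^3 - w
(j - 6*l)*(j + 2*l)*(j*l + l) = j^3*l - 4*j^2*l^2 + j^2*l - 12*j*l^3 - 4*j*l^2 - 12*l^3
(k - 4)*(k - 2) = k^2 - 6*k + 8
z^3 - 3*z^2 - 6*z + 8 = (z - 4)*(z - 1)*(z + 2)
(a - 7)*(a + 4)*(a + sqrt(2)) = a^3 - 3*a^2 + sqrt(2)*a^2 - 28*a - 3*sqrt(2)*a - 28*sqrt(2)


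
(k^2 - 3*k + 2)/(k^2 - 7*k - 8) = (-k^2 + 3*k - 2)/(-k^2 + 7*k + 8)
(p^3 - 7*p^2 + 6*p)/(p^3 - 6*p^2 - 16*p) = (-p^2 + 7*p - 6)/(-p^2 + 6*p + 16)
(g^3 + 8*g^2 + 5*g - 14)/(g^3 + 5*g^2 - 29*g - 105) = (g^2 + g - 2)/(g^2 - 2*g - 15)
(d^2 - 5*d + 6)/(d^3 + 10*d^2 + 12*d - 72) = (d - 3)/(d^2 + 12*d + 36)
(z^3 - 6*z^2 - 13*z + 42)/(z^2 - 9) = (z^2 - 9*z + 14)/(z - 3)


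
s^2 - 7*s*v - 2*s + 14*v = (s - 2)*(s - 7*v)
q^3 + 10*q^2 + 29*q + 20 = (q + 1)*(q + 4)*(q + 5)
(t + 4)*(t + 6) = t^2 + 10*t + 24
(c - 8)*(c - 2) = c^2 - 10*c + 16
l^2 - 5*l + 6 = (l - 3)*(l - 2)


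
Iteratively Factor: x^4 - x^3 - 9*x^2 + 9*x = (x - 1)*(x^3 - 9*x) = (x - 1)*(x + 3)*(x^2 - 3*x) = (x - 3)*(x - 1)*(x + 3)*(x)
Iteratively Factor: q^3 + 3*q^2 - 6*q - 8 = (q + 4)*(q^2 - q - 2) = (q + 1)*(q + 4)*(q - 2)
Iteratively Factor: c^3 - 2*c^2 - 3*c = (c - 3)*(c^2 + c) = c*(c - 3)*(c + 1)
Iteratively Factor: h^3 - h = (h - 1)*(h^2 + h) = (h - 1)*(h + 1)*(h)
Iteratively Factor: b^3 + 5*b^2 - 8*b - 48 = (b + 4)*(b^2 + b - 12) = (b + 4)^2*(b - 3)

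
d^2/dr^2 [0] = 0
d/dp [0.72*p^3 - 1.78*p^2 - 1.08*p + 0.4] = 2.16*p^2 - 3.56*p - 1.08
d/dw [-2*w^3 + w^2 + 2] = 2*w*(1 - 3*w)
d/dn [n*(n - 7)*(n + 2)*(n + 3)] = 4*n^3 - 6*n^2 - 58*n - 42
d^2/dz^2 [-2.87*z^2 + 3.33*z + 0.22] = -5.74000000000000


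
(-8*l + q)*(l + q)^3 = -8*l^4 - 23*l^3*q - 21*l^2*q^2 - 5*l*q^3 + q^4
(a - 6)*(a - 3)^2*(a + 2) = a^4 - 10*a^3 + 21*a^2 + 36*a - 108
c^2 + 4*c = c*(c + 4)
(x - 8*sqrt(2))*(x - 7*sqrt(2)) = x^2 - 15*sqrt(2)*x + 112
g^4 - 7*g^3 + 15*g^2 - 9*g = g*(g - 3)^2*(g - 1)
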